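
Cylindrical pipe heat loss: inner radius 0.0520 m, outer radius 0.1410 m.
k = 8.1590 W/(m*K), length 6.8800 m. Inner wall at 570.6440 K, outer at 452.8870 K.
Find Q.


dT = 117.7570 K
ln(ro/ri) = 0.9975
Q = 2*pi*8.1590*6.8800*117.7570 / 0.9975 = 41636.2903 W

41636.2903 W


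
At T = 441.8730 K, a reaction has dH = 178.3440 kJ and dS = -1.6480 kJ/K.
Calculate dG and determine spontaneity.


T*dS = 441.8730 * -1.6480 = -728.2067 kJ
dG = 178.3440 + 728.2067 = 906.5507 kJ (non-spontaneous)

dG = 906.5507 kJ, non-spontaneous


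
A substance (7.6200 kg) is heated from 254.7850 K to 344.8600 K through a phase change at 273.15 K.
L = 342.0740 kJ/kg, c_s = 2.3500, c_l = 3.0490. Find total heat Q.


Q1 (sensible, solid) = 7.6200 * 2.3500 * 18.3650 = 328.8621 kJ
Q2 (latent) = 7.6200 * 342.0740 = 2606.6039 kJ
Q3 (sensible, liquid) = 7.6200 * 3.0490 * 71.7100 = 1666.0657 kJ
Q_total = 4601.5316 kJ

4601.5316 kJ


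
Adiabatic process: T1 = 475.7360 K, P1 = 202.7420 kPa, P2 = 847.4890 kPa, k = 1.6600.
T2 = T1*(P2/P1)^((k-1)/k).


(k-1)/k = 0.3976
(P2/P1)^exp = 1.7660
T2 = 475.7360 * 1.7660 = 840.1277 K

840.1277 K


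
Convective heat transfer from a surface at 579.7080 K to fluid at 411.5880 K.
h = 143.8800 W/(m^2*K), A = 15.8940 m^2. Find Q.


dT = 168.1200 K
Q = 143.8800 * 15.8940 * 168.1200 = 384461.6444 W

384461.6444 W


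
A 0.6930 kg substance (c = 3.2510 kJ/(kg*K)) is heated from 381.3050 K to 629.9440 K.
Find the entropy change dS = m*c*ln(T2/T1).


T2/T1 = 1.6521
ln(T2/T1) = 0.5020
dS = 0.6930 * 3.2510 * 0.5020 = 1.1310 kJ/K

1.1310 kJ/K


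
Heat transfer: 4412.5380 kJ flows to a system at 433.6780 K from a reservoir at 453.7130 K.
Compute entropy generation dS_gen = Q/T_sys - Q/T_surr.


dS_sys = 4412.5380/433.6780 = 10.1747 kJ/K
dS_surr = -4412.5380/453.7130 = -9.7254 kJ/K
dS_gen = 10.1747 - 9.7254 = 0.4493 kJ/K (irreversible)

dS_gen = 0.4493 kJ/K, irreversible


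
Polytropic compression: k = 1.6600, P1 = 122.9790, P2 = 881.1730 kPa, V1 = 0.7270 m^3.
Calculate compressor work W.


(k-1)/k = 0.3976
(P2/P1)^exp = 2.1879
W = 2.5152 * 122.9790 * 0.7270 * (2.1879 - 1) = 267.1262 kJ

267.1262 kJ


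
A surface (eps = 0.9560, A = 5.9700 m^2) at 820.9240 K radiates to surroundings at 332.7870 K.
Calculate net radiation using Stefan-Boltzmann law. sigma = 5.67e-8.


T^4 = 4.5416e+11
Tsurr^4 = 1.2265e+10
Q = 0.9560 * 5.67e-8 * 5.9700 * 4.4190e+11 = 143000.4618 W

143000.4618 W


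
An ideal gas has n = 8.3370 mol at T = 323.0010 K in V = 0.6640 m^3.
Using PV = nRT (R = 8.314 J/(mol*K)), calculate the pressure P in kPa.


P = nRT/V = 8.3370 * 8.314 * 323.0010 / 0.6640
= 22388.4325 / 0.6640 = 33717.5189 Pa = 33.7175 kPa

33.7175 kPa


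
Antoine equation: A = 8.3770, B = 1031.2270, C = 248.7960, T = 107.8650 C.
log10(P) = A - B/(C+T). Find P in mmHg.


C+T = 356.6610
B/(C+T) = 2.8913
log10(P) = 8.3770 - 2.8913 = 5.4857
P = 10^5.4857 = 305959.1239 mmHg

305959.1239 mmHg


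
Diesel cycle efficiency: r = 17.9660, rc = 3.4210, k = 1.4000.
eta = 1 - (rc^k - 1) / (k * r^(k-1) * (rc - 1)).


r^(k-1) = 3.1753
rc^k = 5.5952
eta = 0.5730 = 57.3028%

57.3028%


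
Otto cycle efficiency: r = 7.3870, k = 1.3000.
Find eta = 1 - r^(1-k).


r^(k-1) = 1.8220
eta = 1 - 1/1.8220 = 0.4511 = 45.1143%

45.1143%


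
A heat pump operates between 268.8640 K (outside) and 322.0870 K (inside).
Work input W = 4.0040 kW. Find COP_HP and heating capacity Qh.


COP = 322.0870 / 53.2230 = 6.0517
Qh = 6.0517 * 4.0040 = 24.2308 kW

COP = 6.0517, Qh = 24.2308 kW


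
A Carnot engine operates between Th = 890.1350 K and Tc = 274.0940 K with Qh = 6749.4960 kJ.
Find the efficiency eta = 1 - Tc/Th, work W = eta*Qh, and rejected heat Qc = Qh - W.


eta = 1 - 274.0940/890.1350 = 0.6921
W = 0.6921 * 6749.4960 = 4671.1637 kJ
Qc = 6749.4960 - 4671.1637 = 2078.3323 kJ

eta = 69.2076%, W = 4671.1637 kJ, Qc = 2078.3323 kJ


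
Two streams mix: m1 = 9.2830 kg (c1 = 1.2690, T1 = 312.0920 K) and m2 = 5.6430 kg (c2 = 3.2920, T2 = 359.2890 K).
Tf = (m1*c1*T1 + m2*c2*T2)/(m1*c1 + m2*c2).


num = 10350.9075
den = 30.3569
Tf = 340.9740 K

340.9740 K


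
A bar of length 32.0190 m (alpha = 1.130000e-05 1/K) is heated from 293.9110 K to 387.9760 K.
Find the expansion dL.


dT = 94.0650 K
dL = 1.130000e-05 * 32.0190 * 94.0650 = 0.034034 m
L_final = 32.053034 m

dL = 0.034034 m


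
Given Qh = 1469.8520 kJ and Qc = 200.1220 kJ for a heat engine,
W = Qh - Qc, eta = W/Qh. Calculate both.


W = 1469.8520 - 200.1220 = 1269.7300 kJ
eta = 1269.7300 / 1469.8520 = 0.8638 = 86.3849%

W = 1269.7300 kJ, eta = 86.3849%


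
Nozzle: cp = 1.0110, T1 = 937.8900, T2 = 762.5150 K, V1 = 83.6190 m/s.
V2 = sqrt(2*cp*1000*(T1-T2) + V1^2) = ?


dT = 175.3750 K
2*cp*1000*dT = 354608.2500
V1^2 = 6992.1372
V2 = sqrt(361600.3872) = 601.3322 m/s

601.3322 m/s


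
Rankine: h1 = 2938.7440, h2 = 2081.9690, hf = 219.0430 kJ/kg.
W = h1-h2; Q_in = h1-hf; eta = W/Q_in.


W = 856.7750 kJ/kg
Q_in = 2719.7010 kJ/kg
eta = 0.3150 = 31.5025%

eta = 31.5025%


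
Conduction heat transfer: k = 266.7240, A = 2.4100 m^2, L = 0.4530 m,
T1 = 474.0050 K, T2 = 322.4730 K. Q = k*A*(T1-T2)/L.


dT = 151.5320 K
Q = 266.7240 * 2.4100 * 151.5320 / 0.4530 = 215023.1855 W

215023.1855 W


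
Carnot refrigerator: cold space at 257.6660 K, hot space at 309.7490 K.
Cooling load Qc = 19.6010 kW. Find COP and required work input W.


COP = 257.6660 / 52.0830 = 4.9472
W = 19.6010 / 4.9472 = 3.9620 kW

COP = 4.9472, W = 3.9620 kW


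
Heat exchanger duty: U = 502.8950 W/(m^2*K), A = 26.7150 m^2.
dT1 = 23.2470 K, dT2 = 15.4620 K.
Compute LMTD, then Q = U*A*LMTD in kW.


LMTD = 19.0907 K
Q = 502.8950 * 26.7150 * 19.0907 = 256480.1778 W = 256.4802 kW

256.4802 kW


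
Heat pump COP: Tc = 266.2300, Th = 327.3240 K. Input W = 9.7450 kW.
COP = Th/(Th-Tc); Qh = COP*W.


COP = 327.3240 / 61.0940 = 5.3577
Qh = 5.3577 * 9.7450 = 52.2109 kW

COP = 5.3577, Qh = 52.2109 kW


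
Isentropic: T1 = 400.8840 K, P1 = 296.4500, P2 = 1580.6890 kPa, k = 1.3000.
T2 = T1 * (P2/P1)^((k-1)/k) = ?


(k-1)/k = 0.2308
(P2/P1)^exp = 1.4714
T2 = 400.8840 * 1.4714 = 589.8801 K

589.8801 K


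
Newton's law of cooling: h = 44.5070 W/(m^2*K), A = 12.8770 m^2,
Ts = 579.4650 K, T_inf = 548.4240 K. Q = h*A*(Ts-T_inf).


dT = 31.0410 K
Q = 44.5070 * 12.8770 * 31.0410 = 17790.1136 W

17790.1136 W


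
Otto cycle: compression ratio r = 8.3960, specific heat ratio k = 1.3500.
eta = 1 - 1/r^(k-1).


r^(k-1) = 2.1058
eta = 1 - 1/2.1058 = 0.5251 = 52.5130%

52.5130%


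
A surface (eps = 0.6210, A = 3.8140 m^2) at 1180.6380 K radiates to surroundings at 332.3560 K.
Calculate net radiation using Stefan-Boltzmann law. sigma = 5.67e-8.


T^4 = 1.9430e+12
Tsurr^4 = 1.2202e+10
Q = 0.6210 * 5.67e-8 * 3.8140 * 1.9308e+12 = 259290.4296 W

259290.4296 W


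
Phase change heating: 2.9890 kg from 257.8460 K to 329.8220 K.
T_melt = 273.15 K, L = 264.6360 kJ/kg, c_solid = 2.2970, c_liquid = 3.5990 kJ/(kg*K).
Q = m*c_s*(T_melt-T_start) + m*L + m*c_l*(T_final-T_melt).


Q1 (sensible, solid) = 2.9890 * 2.2970 * 15.3040 = 105.0732 kJ
Q2 (latent) = 2.9890 * 264.6360 = 790.9970 kJ
Q3 (sensible, liquid) = 2.9890 * 3.5990 * 56.6720 = 609.6440 kJ
Q_total = 1505.7142 kJ

1505.7142 kJ


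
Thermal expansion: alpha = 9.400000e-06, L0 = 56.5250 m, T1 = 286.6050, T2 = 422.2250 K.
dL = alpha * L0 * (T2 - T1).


dT = 135.6200 K
dL = 9.400000e-06 * 56.5250 * 135.6200 = 0.072060 m
L_final = 56.597060 m

dL = 0.072060 m


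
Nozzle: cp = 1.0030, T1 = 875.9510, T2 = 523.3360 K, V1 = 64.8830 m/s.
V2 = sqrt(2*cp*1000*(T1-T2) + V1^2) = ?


dT = 352.6150 K
2*cp*1000*dT = 707345.6900
V1^2 = 4209.8037
V2 = sqrt(711555.4937) = 843.5375 m/s

843.5375 m/s


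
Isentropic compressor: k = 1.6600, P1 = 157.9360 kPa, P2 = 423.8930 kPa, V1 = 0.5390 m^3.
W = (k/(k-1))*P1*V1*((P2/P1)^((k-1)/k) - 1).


(k-1)/k = 0.3976
(P2/P1)^exp = 1.4807
W = 2.5152 * 157.9360 * 0.5390 * (1.4807 - 1) = 102.9291 kJ

102.9291 kJ


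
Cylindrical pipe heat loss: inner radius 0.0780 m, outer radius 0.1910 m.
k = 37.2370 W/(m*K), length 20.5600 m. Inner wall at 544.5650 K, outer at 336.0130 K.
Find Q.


dT = 208.5520 K
ln(ro/ri) = 0.8956
Q = 2*pi*37.2370*20.5600*208.5520 / 0.8956 = 1120198.8009 W

1120198.8009 W


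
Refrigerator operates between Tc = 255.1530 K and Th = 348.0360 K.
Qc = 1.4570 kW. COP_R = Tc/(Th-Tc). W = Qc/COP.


COP = 255.1530 / 92.8830 = 2.7470
W = 1.4570 / 2.7470 = 0.5304 kW

COP = 2.7470, W = 0.5304 kW


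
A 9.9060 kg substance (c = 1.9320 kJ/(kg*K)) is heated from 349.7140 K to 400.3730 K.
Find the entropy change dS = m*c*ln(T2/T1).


T2/T1 = 1.1449
ln(T2/T1) = 0.1353
dS = 9.9060 * 1.9320 * 0.1353 = 2.5891 kJ/K

2.5891 kJ/K


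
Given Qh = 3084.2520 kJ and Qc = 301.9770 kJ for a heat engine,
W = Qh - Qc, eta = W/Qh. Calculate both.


W = 3084.2520 - 301.9770 = 2782.2750 kJ
eta = 2782.2750 / 3084.2520 = 0.9021 = 90.2091%

W = 2782.2750 kJ, eta = 90.2091%


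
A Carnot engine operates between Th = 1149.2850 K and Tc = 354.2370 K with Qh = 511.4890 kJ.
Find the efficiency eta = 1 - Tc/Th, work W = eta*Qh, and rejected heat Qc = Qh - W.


eta = 1 - 354.2370/1149.2850 = 0.6918
W = 0.6918 * 511.4890 = 353.8359 kJ
Qc = 511.4890 - 353.8359 = 157.6531 kJ

eta = 69.1776%, W = 353.8359 kJ, Qc = 157.6531 kJ


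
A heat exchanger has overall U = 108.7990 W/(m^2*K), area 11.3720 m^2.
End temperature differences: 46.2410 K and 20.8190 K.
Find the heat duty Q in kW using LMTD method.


LMTD = 31.8571 K
Q = 108.7990 * 11.3720 * 31.8571 = 39415.5991 W = 39.4156 kW

39.4156 kW


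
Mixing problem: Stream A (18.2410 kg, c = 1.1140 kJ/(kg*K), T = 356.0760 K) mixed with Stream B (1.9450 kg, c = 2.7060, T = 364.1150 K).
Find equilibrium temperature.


num = 9152.0322
den = 25.5836
Tf = 357.7298 K

357.7298 K


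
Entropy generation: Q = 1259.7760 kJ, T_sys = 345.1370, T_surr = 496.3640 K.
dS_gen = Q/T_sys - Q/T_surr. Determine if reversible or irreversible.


dS_sys = 1259.7760/345.1370 = 3.6501 kJ/K
dS_surr = -1259.7760/496.3640 = -2.5380 kJ/K
dS_gen = 3.6501 - 2.5380 = 1.1121 kJ/K (irreversible)

dS_gen = 1.1121 kJ/K, irreversible


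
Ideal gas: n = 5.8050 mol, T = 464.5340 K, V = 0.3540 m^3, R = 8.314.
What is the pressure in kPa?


P = nRT/V = 5.8050 * 8.314 * 464.5340 / 0.3540
= 22419.6976 / 0.3540 = 63332.4791 Pa = 63.3325 kPa

63.3325 kPa


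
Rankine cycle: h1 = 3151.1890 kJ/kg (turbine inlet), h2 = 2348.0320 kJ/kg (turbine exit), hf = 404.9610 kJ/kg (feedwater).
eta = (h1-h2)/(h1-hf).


W = 803.1570 kJ/kg
Q_in = 2746.2280 kJ/kg
eta = 0.2925 = 29.2458%

eta = 29.2458%


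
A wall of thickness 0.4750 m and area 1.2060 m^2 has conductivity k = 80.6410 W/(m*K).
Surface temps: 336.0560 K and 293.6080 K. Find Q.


dT = 42.4480 K
Q = 80.6410 * 1.2060 * 42.4480 / 0.4750 = 8690.9417 W

8690.9417 W


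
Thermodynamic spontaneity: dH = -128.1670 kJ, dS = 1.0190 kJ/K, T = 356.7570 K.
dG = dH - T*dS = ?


T*dS = 356.7570 * 1.0190 = 363.5354 kJ
dG = -128.1670 - 363.5354 = -491.7024 kJ (spontaneous)

dG = -491.7024 kJ, spontaneous


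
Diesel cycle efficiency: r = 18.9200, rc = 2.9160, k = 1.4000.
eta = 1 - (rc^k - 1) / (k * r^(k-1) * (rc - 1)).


r^(k-1) = 3.2417
rc^k = 4.4741
eta = 0.6005 = 60.0473%

60.0473%


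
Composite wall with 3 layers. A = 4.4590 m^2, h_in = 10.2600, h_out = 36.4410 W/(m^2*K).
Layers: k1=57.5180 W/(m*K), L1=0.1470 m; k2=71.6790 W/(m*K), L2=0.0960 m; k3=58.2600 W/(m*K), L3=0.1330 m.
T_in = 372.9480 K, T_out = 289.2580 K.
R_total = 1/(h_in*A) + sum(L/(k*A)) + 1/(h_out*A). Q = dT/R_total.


R_conv_in = 1/(10.2600*4.4590) = 0.0219
R_1 = 0.1470/(57.5180*4.4590) = 0.0006
R_2 = 0.0960/(71.6790*4.4590) = 0.0003
R_3 = 0.1330/(58.2600*4.4590) = 0.0005
R_conv_out = 1/(36.4410*4.4590) = 0.0062
R_total = 0.0294 K/W
Q = 83.6900 / 0.0294 = 2846.7984 W

R_total = 0.0294 K/W, Q = 2846.7984 W


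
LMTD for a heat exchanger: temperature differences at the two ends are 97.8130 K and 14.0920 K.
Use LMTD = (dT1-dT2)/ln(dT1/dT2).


dT1/dT2 = 6.9410
ln(dT1/dT2) = 1.9375
LMTD = 83.7210 / 1.9375 = 43.2119 K

43.2119 K


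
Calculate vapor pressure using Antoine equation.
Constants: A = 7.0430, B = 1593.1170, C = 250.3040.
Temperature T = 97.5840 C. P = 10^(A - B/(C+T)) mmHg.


C+T = 347.8880
B/(C+T) = 4.5794
log10(P) = 7.0430 - 4.5794 = 2.4636
P = 10^2.4636 = 290.8063 mmHg

290.8063 mmHg


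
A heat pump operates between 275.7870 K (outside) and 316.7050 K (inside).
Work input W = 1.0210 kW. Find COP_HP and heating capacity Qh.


COP = 316.7050 / 40.9180 = 7.7400
Qh = 7.7400 * 1.0210 = 7.9025 kW

COP = 7.7400, Qh = 7.9025 kW


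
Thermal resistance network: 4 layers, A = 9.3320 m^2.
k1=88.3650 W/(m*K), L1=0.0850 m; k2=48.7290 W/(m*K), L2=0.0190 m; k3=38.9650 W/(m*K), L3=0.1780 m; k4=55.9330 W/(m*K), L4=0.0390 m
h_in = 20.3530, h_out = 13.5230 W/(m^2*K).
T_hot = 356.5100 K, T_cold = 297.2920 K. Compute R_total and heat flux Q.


R_conv_in = 1/(20.3530*9.3320) = 0.0053
R_1 = 0.0850/(88.3650*9.3320) = 0.0001
R_2 = 0.0190/(48.7290*9.3320) = 4.1782e-05
R_3 = 0.1780/(38.9650*9.3320) = 0.0005
R_4 = 0.0390/(55.9330*9.3320) = 7.4717e-05
R_conv_out = 1/(13.5230*9.3320) = 0.0079
R_total = 0.0139 K/W
Q = 59.2180 / 0.0139 = 4260.8334 W

R_total = 0.0139 K/W, Q = 4260.8334 W


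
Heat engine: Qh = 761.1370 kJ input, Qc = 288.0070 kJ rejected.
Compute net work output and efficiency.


W = 761.1370 - 288.0070 = 473.1300 kJ
eta = 473.1300 / 761.1370 = 0.6216 = 62.1610%

W = 473.1300 kJ, eta = 62.1610%


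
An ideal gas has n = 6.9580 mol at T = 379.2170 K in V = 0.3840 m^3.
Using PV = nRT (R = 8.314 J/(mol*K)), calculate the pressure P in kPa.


P = nRT/V = 6.9580 * 8.314 * 379.2170 / 0.3840
= 21937.2529 / 0.3840 = 57128.2629 Pa = 57.1283 kPa

57.1283 kPa


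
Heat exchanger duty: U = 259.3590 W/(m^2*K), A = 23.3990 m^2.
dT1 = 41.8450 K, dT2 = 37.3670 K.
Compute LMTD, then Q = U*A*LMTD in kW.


LMTD = 39.5638 K
Q = 259.3590 * 23.3990 * 39.5638 = 240102.2971 W = 240.1023 kW

240.1023 kW


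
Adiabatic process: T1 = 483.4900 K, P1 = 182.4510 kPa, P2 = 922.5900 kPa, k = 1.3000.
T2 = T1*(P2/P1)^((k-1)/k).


(k-1)/k = 0.2308
(P2/P1)^exp = 1.4535
T2 = 483.4900 * 1.4535 = 702.7766 K

702.7766 K


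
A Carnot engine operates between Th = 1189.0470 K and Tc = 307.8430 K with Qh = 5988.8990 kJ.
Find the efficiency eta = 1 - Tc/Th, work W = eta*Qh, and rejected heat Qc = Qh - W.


eta = 1 - 307.8430/1189.0470 = 0.7411
W = 0.7411 * 5988.8990 = 4438.3794 kJ
Qc = 5988.8990 - 4438.3794 = 1550.5196 kJ

eta = 74.1101%, W = 4438.3794 kJ, Qc = 1550.5196 kJ


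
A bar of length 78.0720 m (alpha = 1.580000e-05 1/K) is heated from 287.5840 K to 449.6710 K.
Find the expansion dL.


dT = 162.0870 K
dL = 1.580000e-05 * 78.0720 * 162.0870 = 0.199940 m
L_final = 78.271940 m

dL = 0.199940 m


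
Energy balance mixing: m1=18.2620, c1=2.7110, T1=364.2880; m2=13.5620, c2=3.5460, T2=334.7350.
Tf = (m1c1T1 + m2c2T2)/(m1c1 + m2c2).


num = 34132.9644
den = 97.5991
Tf = 349.7261 K

349.7261 K


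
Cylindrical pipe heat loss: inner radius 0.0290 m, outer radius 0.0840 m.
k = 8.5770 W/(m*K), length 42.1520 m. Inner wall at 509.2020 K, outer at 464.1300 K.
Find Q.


dT = 45.0720 K
ln(ro/ri) = 1.0635
Q = 2*pi*8.5770*42.1520*45.0720 / 1.0635 = 96270.7237 W

96270.7237 W


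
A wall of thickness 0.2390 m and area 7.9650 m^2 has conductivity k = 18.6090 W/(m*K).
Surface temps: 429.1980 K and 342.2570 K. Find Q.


dT = 86.9410 K
Q = 18.6090 * 7.9650 * 86.9410 / 0.2390 = 53918.2200 W

53918.2200 W


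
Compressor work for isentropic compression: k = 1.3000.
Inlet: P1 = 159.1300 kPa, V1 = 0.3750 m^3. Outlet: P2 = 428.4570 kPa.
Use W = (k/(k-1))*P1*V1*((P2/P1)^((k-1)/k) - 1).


(k-1)/k = 0.2308
(P2/P1)^exp = 1.2568
W = 4.3333 * 159.1300 * 0.3750 * (1.2568 - 1) = 66.4053 kJ

66.4053 kJ


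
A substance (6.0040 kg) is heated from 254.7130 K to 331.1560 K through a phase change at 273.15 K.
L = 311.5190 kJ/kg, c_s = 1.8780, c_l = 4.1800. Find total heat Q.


Q1 (sensible, solid) = 6.0040 * 1.8780 * 18.4370 = 207.8866 kJ
Q2 (latent) = 6.0040 * 311.5190 = 1870.3601 kJ
Q3 (sensible, liquid) = 6.0040 * 4.1800 * 58.0060 = 1455.7603 kJ
Q_total = 3534.0070 kJ

3534.0070 kJ


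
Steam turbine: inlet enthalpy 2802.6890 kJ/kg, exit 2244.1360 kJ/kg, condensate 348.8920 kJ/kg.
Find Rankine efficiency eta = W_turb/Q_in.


W = 558.5530 kJ/kg
Q_in = 2453.7970 kJ/kg
eta = 0.2276 = 22.7628%

eta = 22.7628%


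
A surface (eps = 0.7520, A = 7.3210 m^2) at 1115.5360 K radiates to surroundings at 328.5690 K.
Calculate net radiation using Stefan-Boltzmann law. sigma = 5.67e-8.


T^4 = 1.5486e+12
Tsurr^4 = 1.1655e+10
Q = 0.7520 * 5.67e-8 * 7.3210 * 1.5369e+12 = 479760.7850 W

479760.7850 W


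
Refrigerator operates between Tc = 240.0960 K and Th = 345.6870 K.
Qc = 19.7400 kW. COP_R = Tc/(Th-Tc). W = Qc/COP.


COP = 240.0960 / 105.5910 = 2.2738
W = 19.7400 / 2.2738 = 8.6814 kW

COP = 2.2738, W = 8.6814 kW


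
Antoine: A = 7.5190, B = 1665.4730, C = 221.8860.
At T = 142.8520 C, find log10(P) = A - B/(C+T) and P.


C+T = 364.7380
B/(C+T) = 4.5662
log10(P) = 7.5190 - 4.5662 = 2.9528
P = 10^2.9528 = 896.9797 mmHg

896.9797 mmHg


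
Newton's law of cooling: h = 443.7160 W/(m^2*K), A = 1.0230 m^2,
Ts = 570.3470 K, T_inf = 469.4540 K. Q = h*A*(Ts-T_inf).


dT = 100.8930 K
Q = 443.7160 * 1.0230 * 100.8930 = 45797.4987 W

45797.4987 W


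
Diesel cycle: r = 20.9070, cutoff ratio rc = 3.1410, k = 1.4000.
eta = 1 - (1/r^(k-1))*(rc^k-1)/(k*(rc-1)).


r^(k-1) = 3.3738
rc^k = 4.9647
eta = 0.6079 = 60.7941%

60.7941%


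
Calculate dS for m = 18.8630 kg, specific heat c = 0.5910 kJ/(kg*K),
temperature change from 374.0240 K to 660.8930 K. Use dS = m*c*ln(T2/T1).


T2/T1 = 1.7670
ln(T2/T1) = 0.5693
dS = 18.8630 * 0.5910 * 0.5693 = 6.3463 kJ/K

6.3463 kJ/K


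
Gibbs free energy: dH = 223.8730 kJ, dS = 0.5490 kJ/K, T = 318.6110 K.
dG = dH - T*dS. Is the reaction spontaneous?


T*dS = 318.6110 * 0.5490 = 174.9174 kJ
dG = 223.8730 - 174.9174 = 48.9556 kJ (non-spontaneous)

dG = 48.9556 kJ, non-spontaneous


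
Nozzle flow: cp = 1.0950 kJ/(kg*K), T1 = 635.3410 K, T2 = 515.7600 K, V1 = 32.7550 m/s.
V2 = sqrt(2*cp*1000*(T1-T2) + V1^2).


dT = 119.5810 K
2*cp*1000*dT = 261882.3900
V1^2 = 1072.8900
V2 = sqrt(262955.2800) = 512.7917 m/s

512.7917 m/s


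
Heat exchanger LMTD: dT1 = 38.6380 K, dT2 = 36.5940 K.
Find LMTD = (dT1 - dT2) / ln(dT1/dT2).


dT1/dT2 = 1.0559
ln(dT1/dT2) = 0.0544
LMTD = 2.0440 / 0.0544 = 37.6067 K

37.6067 K


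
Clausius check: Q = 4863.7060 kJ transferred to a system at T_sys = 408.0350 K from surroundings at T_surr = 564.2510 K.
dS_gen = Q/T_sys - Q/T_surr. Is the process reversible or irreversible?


dS_sys = 4863.7060/408.0350 = 11.9198 kJ/K
dS_surr = -4863.7060/564.2510 = -8.6198 kJ/K
dS_gen = 11.9198 - 8.6198 = 3.3001 kJ/K (irreversible)

dS_gen = 3.3001 kJ/K, irreversible


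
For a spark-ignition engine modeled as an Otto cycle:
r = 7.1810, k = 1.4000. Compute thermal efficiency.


r^(k-1) = 2.2003
eta = 1 - 1/2.2003 = 0.5455 = 54.5508%

54.5508%


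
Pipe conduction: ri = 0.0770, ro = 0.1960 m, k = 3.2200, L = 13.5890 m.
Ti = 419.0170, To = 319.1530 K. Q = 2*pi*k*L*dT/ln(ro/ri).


dT = 99.8640 K
ln(ro/ri) = 0.9343
Q = 2*pi*3.2200*13.5890*99.8640 / 0.9343 = 29386.0730 W

29386.0730 W


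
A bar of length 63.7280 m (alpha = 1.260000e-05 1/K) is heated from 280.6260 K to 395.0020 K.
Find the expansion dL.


dT = 114.3760 K
dL = 1.260000e-05 * 63.7280 * 114.3760 = 0.091841 m
L_final = 63.819841 m

dL = 0.091841 m


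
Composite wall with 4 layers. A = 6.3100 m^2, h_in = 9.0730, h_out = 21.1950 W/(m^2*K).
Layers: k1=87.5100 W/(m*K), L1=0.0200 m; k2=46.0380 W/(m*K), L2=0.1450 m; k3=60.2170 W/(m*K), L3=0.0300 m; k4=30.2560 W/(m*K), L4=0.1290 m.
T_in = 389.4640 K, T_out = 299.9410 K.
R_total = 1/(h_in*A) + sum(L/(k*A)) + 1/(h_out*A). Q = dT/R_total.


R_conv_in = 1/(9.0730*6.3100) = 0.0175
R_1 = 0.0200/(87.5100*6.3100) = 3.6220e-05
R_2 = 0.1450/(46.0380*6.3100) = 0.0005
R_3 = 0.0300/(60.2170*6.3100) = 7.8954e-05
R_4 = 0.1290/(30.2560*6.3100) = 0.0007
R_conv_out = 1/(21.1950*6.3100) = 0.0075
R_total = 0.0262 K/W
Q = 89.5230 / 0.0262 = 3412.4499 W

R_total = 0.0262 K/W, Q = 3412.4499 W


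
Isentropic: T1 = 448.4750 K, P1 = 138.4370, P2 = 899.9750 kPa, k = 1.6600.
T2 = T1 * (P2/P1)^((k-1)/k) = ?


(k-1)/k = 0.3976
(P2/P1)^exp = 2.1049
T2 = 448.4750 * 2.1049 = 943.9969 K

943.9969 K


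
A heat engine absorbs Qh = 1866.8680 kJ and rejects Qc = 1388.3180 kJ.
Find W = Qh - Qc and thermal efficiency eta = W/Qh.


W = 1866.8680 - 1388.3180 = 478.5500 kJ
eta = 478.5500 / 1866.8680 = 0.2563 = 25.6338%

W = 478.5500 kJ, eta = 25.6338%


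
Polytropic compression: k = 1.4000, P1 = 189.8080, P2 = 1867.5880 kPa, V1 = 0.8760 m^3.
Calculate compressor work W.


(k-1)/k = 0.2857
(P2/P1)^exp = 1.9218
W = 3.5000 * 189.8080 * 0.8760 * (1.9218 - 1) = 536.4338 kJ

536.4338 kJ


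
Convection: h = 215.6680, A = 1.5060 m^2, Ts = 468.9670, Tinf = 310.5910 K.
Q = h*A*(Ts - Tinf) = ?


dT = 158.3760 K
Q = 215.6680 * 1.5060 * 158.3760 = 51439.8926 W

51439.8926 W


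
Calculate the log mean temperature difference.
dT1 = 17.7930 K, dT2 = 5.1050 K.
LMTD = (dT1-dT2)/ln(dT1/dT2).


dT1/dT2 = 3.4854
ln(dT1/dT2) = 1.2486
LMTD = 12.6880 / 1.2486 = 10.1619 K

10.1619 K


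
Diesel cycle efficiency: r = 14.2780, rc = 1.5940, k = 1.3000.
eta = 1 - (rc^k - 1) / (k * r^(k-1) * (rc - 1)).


r^(k-1) = 2.2202
rc^k = 1.8333
eta = 0.5140 = 51.3958%

51.3958%


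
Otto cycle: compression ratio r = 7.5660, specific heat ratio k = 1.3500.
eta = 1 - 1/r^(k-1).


r^(k-1) = 2.0305
eta = 1 - 1/2.0305 = 0.5075 = 50.7511%

50.7511%


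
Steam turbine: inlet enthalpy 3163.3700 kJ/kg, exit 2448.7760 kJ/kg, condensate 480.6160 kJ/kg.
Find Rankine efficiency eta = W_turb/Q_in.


W = 714.5940 kJ/kg
Q_in = 2682.7540 kJ/kg
eta = 0.2664 = 26.6366%

eta = 26.6366%


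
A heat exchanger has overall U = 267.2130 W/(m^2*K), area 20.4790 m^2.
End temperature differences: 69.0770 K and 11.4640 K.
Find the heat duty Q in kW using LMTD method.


LMTD = 32.0783 K
Q = 267.2130 * 20.4790 * 32.0783 = 175540.7851 W = 175.5408 kW

175.5408 kW


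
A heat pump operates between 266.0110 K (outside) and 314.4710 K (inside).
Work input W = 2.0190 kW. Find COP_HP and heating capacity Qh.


COP = 314.4710 / 48.4600 = 6.4893
Qh = 6.4893 * 2.0190 = 13.1019 kW

COP = 6.4893, Qh = 13.1019 kW


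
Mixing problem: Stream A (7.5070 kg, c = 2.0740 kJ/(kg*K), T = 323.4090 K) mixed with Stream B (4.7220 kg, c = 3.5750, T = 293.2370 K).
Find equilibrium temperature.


num = 9985.5000
den = 32.4507
Tf = 307.7132 K

307.7132 K


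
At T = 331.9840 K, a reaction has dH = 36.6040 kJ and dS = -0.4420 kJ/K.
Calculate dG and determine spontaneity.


T*dS = 331.9840 * -0.4420 = -146.7369 kJ
dG = 36.6040 + 146.7369 = 183.3409 kJ (non-spontaneous)

dG = 183.3409 kJ, non-spontaneous


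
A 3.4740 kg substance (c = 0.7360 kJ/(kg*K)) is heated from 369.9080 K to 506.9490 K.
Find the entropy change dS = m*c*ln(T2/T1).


T2/T1 = 1.3705
ln(T2/T1) = 0.3152
dS = 3.4740 * 0.7360 * 0.3152 = 0.8058 kJ/K

0.8058 kJ/K


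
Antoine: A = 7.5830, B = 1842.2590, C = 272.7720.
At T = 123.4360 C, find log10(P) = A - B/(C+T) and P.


C+T = 396.2080
B/(C+T) = 4.6497
log10(P) = 7.5830 - 4.6497 = 2.9333
P = 10^2.9333 = 857.5769 mmHg

857.5769 mmHg


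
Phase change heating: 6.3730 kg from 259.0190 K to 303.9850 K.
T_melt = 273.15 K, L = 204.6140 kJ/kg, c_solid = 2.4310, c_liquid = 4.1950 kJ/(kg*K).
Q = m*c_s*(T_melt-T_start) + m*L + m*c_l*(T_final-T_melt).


Q1 (sensible, solid) = 6.3730 * 2.4310 * 14.1310 = 218.9282 kJ
Q2 (latent) = 6.3730 * 204.6140 = 1304.0050 kJ
Q3 (sensible, liquid) = 6.3730 * 4.1950 * 30.8350 = 824.3656 kJ
Q_total = 2347.2988 kJ

2347.2988 kJ


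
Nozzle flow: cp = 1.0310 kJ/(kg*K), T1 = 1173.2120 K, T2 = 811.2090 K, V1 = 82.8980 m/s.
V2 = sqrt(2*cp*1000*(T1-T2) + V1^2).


dT = 362.0030 K
2*cp*1000*dT = 746450.1860
V1^2 = 6872.0784
V2 = sqrt(753322.2644) = 867.9414 m/s

867.9414 m/s


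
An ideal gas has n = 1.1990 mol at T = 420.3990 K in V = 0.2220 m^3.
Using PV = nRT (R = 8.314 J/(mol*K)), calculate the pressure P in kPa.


P = nRT/V = 1.1990 * 8.314 * 420.3990 / 0.2220
= 4190.7415 / 0.2220 = 18877.2142 Pa = 18.8772 kPa

18.8772 kPa


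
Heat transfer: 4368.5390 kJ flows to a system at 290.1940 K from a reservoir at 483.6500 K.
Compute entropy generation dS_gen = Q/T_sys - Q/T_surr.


dS_sys = 4368.5390/290.1940 = 15.0539 kJ/K
dS_surr = -4368.5390/483.6500 = -9.0324 kJ/K
dS_gen = 15.0539 - 9.0324 = 6.0214 kJ/K (irreversible)

dS_gen = 6.0214 kJ/K, irreversible


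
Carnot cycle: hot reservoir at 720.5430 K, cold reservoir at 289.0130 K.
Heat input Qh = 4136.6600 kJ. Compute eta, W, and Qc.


eta = 1 - 289.0130/720.5430 = 0.5989
W = 0.5989 * 4136.6600 = 2477.4273 kJ
Qc = 4136.6600 - 2477.4273 = 1659.2327 kJ

eta = 59.8896%, W = 2477.4273 kJ, Qc = 1659.2327 kJ


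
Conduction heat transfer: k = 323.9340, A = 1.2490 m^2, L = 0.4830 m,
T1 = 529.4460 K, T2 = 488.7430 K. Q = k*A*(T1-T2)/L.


dT = 40.7030 K
Q = 323.9340 * 1.2490 * 40.7030 / 0.4830 = 34095.5940 W

34095.5940 W


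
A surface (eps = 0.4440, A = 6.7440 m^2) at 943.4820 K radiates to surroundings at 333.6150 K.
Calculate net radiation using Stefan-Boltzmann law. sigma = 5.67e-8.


T^4 = 7.9238e+11
Tsurr^4 = 1.2387e+10
Q = 0.4440 * 5.67e-8 * 6.7440 * 7.7999e+11 = 132426.5380 W

132426.5380 W


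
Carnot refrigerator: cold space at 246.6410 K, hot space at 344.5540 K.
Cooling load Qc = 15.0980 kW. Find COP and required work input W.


COP = 246.6410 / 97.9130 = 2.5190
W = 15.0980 / 2.5190 = 5.9937 kW

COP = 2.5190, W = 5.9937 kW


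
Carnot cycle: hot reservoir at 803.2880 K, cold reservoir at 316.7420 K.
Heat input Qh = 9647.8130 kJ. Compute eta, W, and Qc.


eta = 1 - 316.7420/803.2880 = 0.6057
W = 0.6057 * 9647.8130 = 5843.6138 kJ
Qc = 9647.8130 - 5843.6138 = 3804.1992 kJ

eta = 60.5693%, W = 5843.6138 kJ, Qc = 3804.1992 kJ


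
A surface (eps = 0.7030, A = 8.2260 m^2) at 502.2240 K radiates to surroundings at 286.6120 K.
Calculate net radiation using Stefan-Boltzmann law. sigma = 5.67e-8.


T^4 = 6.3619e+10
Tsurr^4 = 6.7480e+09
Q = 0.7030 * 5.67e-8 * 8.2260 * 5.6871e+10 = 18647.5181 W

18647.5181 W


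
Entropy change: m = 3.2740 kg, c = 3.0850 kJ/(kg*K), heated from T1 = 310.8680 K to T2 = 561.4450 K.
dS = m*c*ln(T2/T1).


T2/T1 = 1.8061
ln(T2/T1) = 0.5911
dS = 3.2740 * 3.0850 * 0.5911 = 5.9707 kJ/K

5.9707 kJ/K


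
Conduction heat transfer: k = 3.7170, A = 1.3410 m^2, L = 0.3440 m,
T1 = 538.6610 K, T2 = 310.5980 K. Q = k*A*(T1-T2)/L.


dT = 228.0630 K
Q = 3.7170 * 1.3410 * 228.0630 / 0.3440 = 3304.5911 W

3304.5911 W


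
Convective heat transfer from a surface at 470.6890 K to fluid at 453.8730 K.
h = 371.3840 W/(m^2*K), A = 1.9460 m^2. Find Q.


dT = 16.8160 K
Q = 371.3840 * 1.9460 * 16.8160 = 12153.1462 W

12153.1462 W


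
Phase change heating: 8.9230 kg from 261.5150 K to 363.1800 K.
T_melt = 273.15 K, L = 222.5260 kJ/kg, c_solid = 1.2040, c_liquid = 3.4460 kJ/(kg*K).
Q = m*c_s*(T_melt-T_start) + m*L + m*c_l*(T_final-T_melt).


Q1 (sensible, solid) = 8.9230 * 1.2040 * 11.6350 = 124.9982 kJ
Q2 (latent) = 8.9230 * 222.5260 = 1985.5995 kJ
Q3 (sensible, liquid) = 8.9230 * 3.4460 * 90.0300 = 2768.3017 kJ
Q_total = 4878.8994 kJ

4878.8994 kJ


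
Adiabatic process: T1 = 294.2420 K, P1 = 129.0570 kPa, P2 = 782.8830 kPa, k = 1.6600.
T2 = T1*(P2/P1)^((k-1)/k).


(k-1)/k = 0.3976
(P2/P1)^exp = 2.0478
T2 = 294.2420 * 2.0478 = 602.5377 K

602.5377 K


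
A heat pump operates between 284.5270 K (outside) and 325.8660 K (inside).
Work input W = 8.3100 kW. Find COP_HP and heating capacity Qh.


COP = 325.8660 / 41.3390 = 7.8828
Qh = 7.8828 * 8.3100 = 65.5059 kW

COP = 7.8828, Qh = 65.5059 kW


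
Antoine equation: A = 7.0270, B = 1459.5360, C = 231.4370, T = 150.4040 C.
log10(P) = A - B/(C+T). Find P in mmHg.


C+T = 381.8410
B/(C+T) = 3.8224
log10(P) = 7.0270 - 3.8224 = 3.2046
P = 10^3.2046 = 1601.8954 mmHg

1601.8954 mmHg


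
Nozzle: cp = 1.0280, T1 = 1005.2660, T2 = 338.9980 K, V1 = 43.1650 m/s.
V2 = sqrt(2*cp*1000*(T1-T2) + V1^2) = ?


dT = 666.2680 K
2*cp*1000*dT = 1369847.0080
V1^2 = 1863.2172
V2 = sqrt(1371710.2252) = 1171.2003 m/s

1171.2003 m/s


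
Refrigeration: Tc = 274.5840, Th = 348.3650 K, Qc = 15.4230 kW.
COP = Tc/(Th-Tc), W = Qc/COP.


COP = 274.5840 / 73.7810 = 3.7216
W = 15.4230 / 3.7216 = 4.1442 kW

COP = 3.7216, W = 4.1442 kW


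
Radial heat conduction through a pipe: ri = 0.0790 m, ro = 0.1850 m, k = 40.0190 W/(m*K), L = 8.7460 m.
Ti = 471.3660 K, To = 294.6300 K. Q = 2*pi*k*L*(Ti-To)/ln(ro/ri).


dT = 176.7360 K
ln(ro/ri) = 0.8509
Q = 2*pi*40.0190*8.7460*176.7360 / 0.8509 = 456770.4522 W

456770.4522 W


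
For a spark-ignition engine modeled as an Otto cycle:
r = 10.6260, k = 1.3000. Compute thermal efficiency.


r^(k-1) = 2.0319
eta = 1 - 1/2.0319 = 0.5079 = 50.7860%

50.7860%


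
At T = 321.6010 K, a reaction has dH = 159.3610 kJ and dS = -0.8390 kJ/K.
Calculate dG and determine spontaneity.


T*dS = 321.6010 * -0.8390 = -269.8232 kJ
dG = 159.3610 + 269.8232 = 429.1842 kJ (non-spontaneous)

dG = 429.1842 kJ, non-spontaneous


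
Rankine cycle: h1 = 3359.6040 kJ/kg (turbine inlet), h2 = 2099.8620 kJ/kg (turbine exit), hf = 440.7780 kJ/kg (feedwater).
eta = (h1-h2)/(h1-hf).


W = 1259.7420 kJ/kg
Q_in = 2918.8260 kJ/kg
eta = 0.4316 = 43.1592%

eta = 43.1592%


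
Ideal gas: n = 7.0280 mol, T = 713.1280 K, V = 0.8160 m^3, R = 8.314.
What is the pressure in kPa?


P = nRT/V = 7.0280 * 8.314 * 713.1280 / 0.8160
= 41668.6338 / 0.8160 = 51064.5023 Pa = 51.0645 kPa

51.0645 kPa


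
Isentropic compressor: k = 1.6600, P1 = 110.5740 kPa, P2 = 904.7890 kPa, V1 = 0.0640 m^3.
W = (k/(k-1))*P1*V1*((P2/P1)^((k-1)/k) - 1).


(k-1)/k = 0.3976
(P2/P1)^exp = 2.3065
W = 2.5152 * 110.5740 * 0.0640 * (2.3065 - 1) = 23.2549 kJ

23.2549 kJ


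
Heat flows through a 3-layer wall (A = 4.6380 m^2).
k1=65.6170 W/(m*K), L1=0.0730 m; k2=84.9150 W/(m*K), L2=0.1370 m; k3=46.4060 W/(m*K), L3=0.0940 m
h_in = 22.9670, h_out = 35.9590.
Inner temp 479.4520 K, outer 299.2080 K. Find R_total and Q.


R_conv_in = 1/(22.9670*4.6380) = 0.0094
R_1 = 0.0730/(65.6170*4.6380) = 0.0002
R_2 = 0.1370/(84.9150*4.6380) = 0.0003
R_3 = 0.0940/(46.4060*4.6380) = 0.0004
R_conv_out = 1/(35.9590*4.6380) = 0.0060
R_total = 0.0164 K/W
Q = 180.2440 / 0.0164 = 10984.9310 W

R_total = 0.0164 K/W, Q = 10984.9310 W


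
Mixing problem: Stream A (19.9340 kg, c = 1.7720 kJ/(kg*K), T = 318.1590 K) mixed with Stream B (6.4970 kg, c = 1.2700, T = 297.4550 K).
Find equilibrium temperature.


num = 13692.7034
den = 43.5742
Tf = 314.2385 K

314.2385 K


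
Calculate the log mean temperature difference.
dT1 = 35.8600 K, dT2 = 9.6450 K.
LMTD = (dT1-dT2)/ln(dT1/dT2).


dT1/dT2 = 3.7180
ln(dT1/dT2) = 1.3132
LMTD = 26.2150 / 1.3132 = 19.9629 K

19.9629 K


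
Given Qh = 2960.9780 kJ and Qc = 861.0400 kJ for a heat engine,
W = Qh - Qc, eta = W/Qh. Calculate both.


W = 2960.9780 - 861.0400 = 2099.9380 kJ
eta = 2099.9380 / 2960.9780 = 0.7092 = 70.9204%

W = 2099.9380 kJ, eta = 70.9204%


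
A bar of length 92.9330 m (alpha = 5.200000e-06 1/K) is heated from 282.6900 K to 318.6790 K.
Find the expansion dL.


dT = 35.9890 K
dL = 5.200000e-06 * 92.9330 * 35.9890 = 0.017392 m
L_final = 92.950392 m

dL = 0.017392 m


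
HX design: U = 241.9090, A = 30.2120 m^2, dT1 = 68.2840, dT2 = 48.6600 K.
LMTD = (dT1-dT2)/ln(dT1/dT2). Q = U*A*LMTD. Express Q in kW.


LMTD = 57.9190 K
Q = 241.9090 * 30.2120 * 57.9190 = 423304.0093 W = 423.3040 kW

423.3040 kW


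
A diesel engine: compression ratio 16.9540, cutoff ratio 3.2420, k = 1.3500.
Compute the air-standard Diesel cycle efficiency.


r^(k-1) = 2.6931
rc^k = 4.8933
eta = 0.5224 = 52.2363%

52.2363%


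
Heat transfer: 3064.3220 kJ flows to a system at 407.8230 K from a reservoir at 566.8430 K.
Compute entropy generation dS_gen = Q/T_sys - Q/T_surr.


dS_sys = 3064.3220/407.8230 = 7.5139 kJ/K
dS_surr = -3064.3220/566.8430 = -5.4059 kJ/K
dS_gen = 7.5139 - 5.4059 = 2.1079 kJ/K (irreversible)

dS_gen = 2.1079 kJ/K, irreversible


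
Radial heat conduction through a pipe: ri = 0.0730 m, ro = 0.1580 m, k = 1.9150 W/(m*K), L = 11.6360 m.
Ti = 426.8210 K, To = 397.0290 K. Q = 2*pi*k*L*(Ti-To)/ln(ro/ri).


dT = 29.7920 K
ln(ro/ri) = 0.7721
Q = 2*pi*1.9150*11.6360*29.7920 / 0.7721 = 5402.0481 W

5402.0481 W


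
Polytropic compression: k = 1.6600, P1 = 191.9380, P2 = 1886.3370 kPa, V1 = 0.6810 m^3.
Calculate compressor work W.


(k-1)/k = 0.3976
(P2/P1)^exp = 2.4808
W = 2.5152 * 191.9380 * 0.6810 * (2.4808 - 1) = 486.8205 kJ

486.8205 kJ


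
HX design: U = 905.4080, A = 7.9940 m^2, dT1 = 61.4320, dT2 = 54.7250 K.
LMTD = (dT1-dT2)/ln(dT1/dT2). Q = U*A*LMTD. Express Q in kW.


LMTD = 58.0139 K
Q = 905.4080 * 7.9940 * 58.0139 = 419894.8207 W = 419.8948 kW

419.8948 kW


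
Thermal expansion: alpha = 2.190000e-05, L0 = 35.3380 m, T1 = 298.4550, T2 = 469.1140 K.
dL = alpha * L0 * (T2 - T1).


dT = 170.6590 K
dL = 2.190000e-05 * 35.3380 * 170.6590 = 0.132073 m
L_final = 35.470073 m

dL = 0.132073 m


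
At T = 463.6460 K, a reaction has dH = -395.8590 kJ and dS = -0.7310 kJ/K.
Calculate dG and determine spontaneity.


T*dS = 463.6460 * -0.7310 = -338.9252 kJ
dG = -395.8590 + 338.9252 = -56.9338 kJ (spontaneous)

dG = -56.9338 kJ, spontaneous


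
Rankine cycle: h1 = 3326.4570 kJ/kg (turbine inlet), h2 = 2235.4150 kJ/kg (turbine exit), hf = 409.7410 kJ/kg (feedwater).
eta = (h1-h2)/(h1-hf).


W = 1091.0420 kJ/kg
Q_in = 2916.7160 kJ/kg
eta = 0.3741 = 37.4065%

eta = 37.4065%


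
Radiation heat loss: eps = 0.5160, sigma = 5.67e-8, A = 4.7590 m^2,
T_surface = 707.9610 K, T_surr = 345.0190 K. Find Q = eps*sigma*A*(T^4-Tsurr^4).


T^4 = 2.5121e+11
Tsurr^4 = 1.4170e+10
Q = 0.5160 * 5.67e-8 * 4.7590 * 2.3704e+11 = 33004.2912 W

33004.2912 W


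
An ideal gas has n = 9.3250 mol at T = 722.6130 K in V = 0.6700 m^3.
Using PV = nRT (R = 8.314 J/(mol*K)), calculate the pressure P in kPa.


P = nRT/V = 9.3250 * 8.314 * 722.6130 / 0.6700
= 56022.7768 / 0.6700 = 83616.0848 Pa = 83.6161 kPa

83.6161 kPa


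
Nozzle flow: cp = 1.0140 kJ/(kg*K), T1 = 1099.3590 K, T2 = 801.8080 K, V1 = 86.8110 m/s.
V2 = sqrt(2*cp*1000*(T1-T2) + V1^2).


dT = 297.5510 K
2*cp*1000*dT = 603433.4280
V1^2 = 7536.1497
V2 = sqrt(610969.5777) = 781.6454 m/s

781.6454 m/s


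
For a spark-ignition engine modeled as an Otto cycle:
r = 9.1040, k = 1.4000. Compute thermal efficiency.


r^(k-1) = 2.4193
eta = 1 - 1/2.4193 = 0.5867 = 58.6660%

58.6660%


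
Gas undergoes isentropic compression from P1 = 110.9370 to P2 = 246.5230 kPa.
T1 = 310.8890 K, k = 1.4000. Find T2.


(k-1)/k = 0.2857
(P2/P1)^exp = 1.2563
T2 = 310.8890 * 1.2563 = 390.5581 K

390.5581 K


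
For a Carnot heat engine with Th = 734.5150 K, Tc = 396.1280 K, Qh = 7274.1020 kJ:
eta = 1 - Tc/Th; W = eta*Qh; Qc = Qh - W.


eta = 1 - 396.1280/734.5150 = 0.4607
W = 0.4607 * 7274.1020 = 3351.1386 kJ
Qc = 7274.1020 - 3351.1386 = 3922.9634 kJ

eta = 46.0694%, W = 3351.1386 kJ, Qc = 3922.9634 kJ


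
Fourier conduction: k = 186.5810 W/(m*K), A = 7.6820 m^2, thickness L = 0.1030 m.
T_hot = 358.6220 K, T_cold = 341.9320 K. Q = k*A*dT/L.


dT = 16.6900 K
Q = 186.5810 * 7.6820 * 16.6900 / 0.1030 = 232252.7319 W

232252.7319 W


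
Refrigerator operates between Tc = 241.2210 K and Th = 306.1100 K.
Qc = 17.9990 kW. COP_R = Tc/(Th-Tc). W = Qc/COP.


COP = 241.2210 / 64.8890 = 3.7174
W = 17.9990 / 3.7174 = 4.8418 kW

COP = 3.7174, W = 4.8418 kW


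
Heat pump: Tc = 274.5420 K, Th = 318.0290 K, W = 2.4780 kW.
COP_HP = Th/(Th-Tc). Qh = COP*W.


COP = 318.0290 / 43.4870 = 7.3132
Qh = 7.3132 * 2.4780 = 18.1221 kW

COP = 7.3132, Qh = 18.1221 kW


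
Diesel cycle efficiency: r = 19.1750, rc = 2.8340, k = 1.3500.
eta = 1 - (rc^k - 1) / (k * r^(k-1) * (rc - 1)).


r^(k-1) = 2.8116
rc^k = 4.0807
eta = 0.5574 = 55.7447%

55.7447%


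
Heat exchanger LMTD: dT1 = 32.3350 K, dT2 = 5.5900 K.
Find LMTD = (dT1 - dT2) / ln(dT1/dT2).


dT1/dT2 = 5.7844
ln(dT1/dT2) = 1.7552
LMTD = 26.7450 / 1.7552 = 15.2378 K

15.2378 K


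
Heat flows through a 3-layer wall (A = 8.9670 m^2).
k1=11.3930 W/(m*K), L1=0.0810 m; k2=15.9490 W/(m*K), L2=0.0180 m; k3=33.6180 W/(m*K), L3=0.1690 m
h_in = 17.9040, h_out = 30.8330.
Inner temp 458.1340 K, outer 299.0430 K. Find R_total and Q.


R_conv_in = 1/(17.9040*8.9670) = 0.0062
R_1 = 0.0810/(11.3930*8.9670) = 0.0008
R_2 = 0.0180/(15.9490*8.9670) = 0.0001
R_3 = 0.1690/(33.6180*8.9670) = 0.0006
R_conv_out = 1/(30.8330*8.9670) = 0.0036
R_total = 0.0113 K/W
Q = 159.0910 / 0.0113 = 14047.7367 W

R_total = 0.0113 K/W, Q = 14047.7367 W


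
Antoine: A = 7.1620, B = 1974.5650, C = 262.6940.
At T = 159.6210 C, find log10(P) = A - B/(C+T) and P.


C+T = 422.3150
B/(C+T) = 4.6756
log10(P) = 7.1620 - 4.6756 = 2.4864
P = 10^2.4864 = 306.4969 mmHg

306.4969 mmHg


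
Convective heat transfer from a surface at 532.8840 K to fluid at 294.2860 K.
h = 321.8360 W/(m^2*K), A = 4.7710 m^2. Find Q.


dT = 238.5980 K
Q = 321.8360 * 4.7710 * 238.5980 = 366362.3511 W

366362.3511 W


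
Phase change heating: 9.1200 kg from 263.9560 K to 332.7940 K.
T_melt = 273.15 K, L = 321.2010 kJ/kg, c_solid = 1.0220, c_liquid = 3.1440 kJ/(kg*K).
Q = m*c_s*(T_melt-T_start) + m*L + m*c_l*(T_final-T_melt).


Q1 (sensible, solid) = 9.1200 * 1.0220 * 9.1940 = 85.6940 kJ
Q2 (latent) = 9.1200 * 321.2010 = 2929.3531 kJ
Q3 (sensible, liquid) = 9.1200 * 3.1440 * 59.6440 = 1710.1891 kJ
Q_total = 4725.2362 kJ

4725.2362 kJ


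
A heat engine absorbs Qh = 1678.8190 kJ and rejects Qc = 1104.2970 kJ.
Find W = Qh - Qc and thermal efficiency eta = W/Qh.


W = 1678.8190 - 1104.2970 = 574.5220 kJ
eta = 574.5220 / 1678.8190 = 0.3422 = 34.2218%

W = 574.5220 kJ, eta = 34.2218%


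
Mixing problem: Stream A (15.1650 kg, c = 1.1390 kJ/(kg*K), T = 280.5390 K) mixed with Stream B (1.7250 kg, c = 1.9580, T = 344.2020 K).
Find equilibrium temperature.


num = 6008.2914
den = 20.6505
Tf = 290.9516 K

290.9516 K


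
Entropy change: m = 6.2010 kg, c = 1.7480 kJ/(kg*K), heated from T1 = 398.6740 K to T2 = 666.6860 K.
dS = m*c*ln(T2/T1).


T2/T1 = 1.6723
ln(T2/T1) = 0.5142
dS = 6.2010 * 1.7480 * 0.5142 = 5.5733 kJ/K

5.5733 kJ/K


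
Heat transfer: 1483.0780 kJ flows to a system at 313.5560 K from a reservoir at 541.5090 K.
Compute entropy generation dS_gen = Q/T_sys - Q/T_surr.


dS_sys = 1483.0780/313.5560 = 4.7299 kJ/K
dS_surr = -1483.0780/541.5090 = -2.7388 kJ/K
dS_gen = 4.7299 - 2.7388 = 1.9911 kJ/K (irreversible)

dS_gen = 1.9911 kJ/K, irreversible


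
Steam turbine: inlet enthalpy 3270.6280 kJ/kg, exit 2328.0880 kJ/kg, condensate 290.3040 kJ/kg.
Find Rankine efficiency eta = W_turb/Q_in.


W = 942.5400 kJ/kg
Q_in = 2980.3240 kJ/kg
eta = 0.3163 = 31.6254%

eta = 31.6254%


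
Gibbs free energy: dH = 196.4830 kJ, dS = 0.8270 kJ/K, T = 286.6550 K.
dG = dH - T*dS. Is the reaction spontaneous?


T*dS = 286.6550 * 0.8270 = 237.0637 kJ
dG = 196.4830 - 237.0637 = -40.5807 kJ (spontaneous)

dG = -40.5807 kJ, spontaneous


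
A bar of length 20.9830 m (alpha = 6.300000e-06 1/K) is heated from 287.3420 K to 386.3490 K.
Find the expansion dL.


dT = 99.0070 K
dL = 6.300000e-06 * 20.9830 * 99.0070 = 0.013088 m
L_final = 20.996088 m

dL = 0.013088 m


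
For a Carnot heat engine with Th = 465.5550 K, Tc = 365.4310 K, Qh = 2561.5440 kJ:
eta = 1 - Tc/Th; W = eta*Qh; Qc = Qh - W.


eta = 1 - 365.4310/465.5550 = 0.2151
W = 0.2151 * 2561.5440 = 550.8952 kJ
Qc = 2561.5440 - 550.8952 = 2010.6488 kJ

eta = 21.5064%, W = 550.8952 kJ, Qc = 2010.6488 kJ
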